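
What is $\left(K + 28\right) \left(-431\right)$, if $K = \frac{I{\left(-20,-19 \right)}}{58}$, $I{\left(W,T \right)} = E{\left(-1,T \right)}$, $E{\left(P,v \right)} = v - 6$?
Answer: $- \frac{689169}{58} \approx -11882.0$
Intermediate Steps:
$E{\left(P,v \right)} = -6 + v$ ($E{\left(P,v \right)} = v - 6 = -6 + v$)
$I{\left(W,T \right)} = -6 + T$
$K = - \frac{25}{58}$ ($K = \frac{-6 - 19}{58} = \left(-25\right) \frac{1}{58} = - \frac{25}{58} \approx -0.43103$)
$\left(K + 28\right) \left(-431\right) = \left(- \frac{25}{58} + 28\right) \left(-431\right) = \frac{1599}{58} \left(-431\right) = - \frac{689169}{58}$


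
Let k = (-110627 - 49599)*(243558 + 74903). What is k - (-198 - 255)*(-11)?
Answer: -51025737169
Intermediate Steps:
k = -51025732186 (k = -160226*318461 = -51025732186)
k - (-198 - 255)*(-11) = -51025732186 - (-198 - 255)*(-11) = -51025732186 - (-453)*(-11) = -51025732186 - 1*4983 = -51025732186 - 4983 = -51025737169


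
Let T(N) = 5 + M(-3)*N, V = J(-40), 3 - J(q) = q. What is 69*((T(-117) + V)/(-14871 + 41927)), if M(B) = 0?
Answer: 207/1691 ≈ 0.12241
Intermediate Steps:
J(q) = 3 - q
V = 43 (V = 3 - 1*(-40) = 3 + 40 = 43)
T(N) = 5 (T(N) = 5 + 0*N = 5 + 0 = 5)
69*((T(-117) + V)/(-14871 + 41927)) = 69*((5 + 43)/(-14871 + 41927)) = 69*(48/27056) = 69*(48*(1/27056)) = 69*(3/1691) = 207/1691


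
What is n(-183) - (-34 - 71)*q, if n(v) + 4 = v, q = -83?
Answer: -8902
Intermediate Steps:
n(v) = -4 + v
n(-183) - (-34 - 71)*q = (-4 - 183) - (-34 - 71)*(-83) = -187 - (-105)*(-83) = -187 - 1*8715 = -187 - 8715 = -8902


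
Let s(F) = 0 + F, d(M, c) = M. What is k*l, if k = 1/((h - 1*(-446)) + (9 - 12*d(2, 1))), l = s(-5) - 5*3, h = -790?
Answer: 20/359 ≈ 0.055710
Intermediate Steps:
s(F) = F
l = -20 (l = -5 - 5*3 = -5 - 15 = -20)
k = -1/359 (k = 1/((-790 - 1*(-446)) + (9 - 12*2)) = 1/((-790 + 446) + (9 - 24)) = 1/(-344 - 15) = 1/(-359) = -1/359 ≈ -0.0027855)
k*l = -1/359*(-20) = 20/359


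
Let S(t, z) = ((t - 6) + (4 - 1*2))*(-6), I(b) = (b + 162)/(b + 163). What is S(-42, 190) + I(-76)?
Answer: 24098/87 ≈ 276.99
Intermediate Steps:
I(b) = (162 + b)/(163 + b)
S(t, z) = 24 - 6*t (S(t, z) = ((-6 + t) + (4 - 2))*(-6) = ((-6 + t) + 2)*(-6) = (-4 + t)*(-6) = 24 - 6*t)
S(-42, 190) + I(-76) = (24 - 6*(-42)) + (162 - 76)/(163 - 76) = (24 + 252) + 86/87 = 276 + (1/87)*86 = 276 + 86/87 = 24098/87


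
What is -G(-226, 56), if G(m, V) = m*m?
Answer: -51076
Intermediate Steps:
G(m, V) = m²
-G(-226, 56) = -1*(-226)² = -1*51076 = -51076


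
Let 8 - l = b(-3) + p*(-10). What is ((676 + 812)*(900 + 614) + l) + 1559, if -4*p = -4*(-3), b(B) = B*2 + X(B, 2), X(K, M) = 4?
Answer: 2254371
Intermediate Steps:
b(B) = 4 + 2*B (b(B) = B*2 + 4 = 2*B + 4 = 4 + 2*B)
p = -3 (p = -(-1)*(-3) = -1/4*12 = -3)
l = -20 (l = 8 - ((4 + 2*(-3)) - 3*(-10)) = 8 - ((4 - 6) + 30) = 8 - (-2 + 30) = 8 - 1*28 = 8 - 28 = -20)
((676 + 812)*(900 + 614) + l) + 1559 = ((676 + 812)*(900 + 614) - 20) + 1559 = (1488*1514 - 20) + 1559 = (2252832 - 20) + 1559 = 2252812 + 1559 = 2254371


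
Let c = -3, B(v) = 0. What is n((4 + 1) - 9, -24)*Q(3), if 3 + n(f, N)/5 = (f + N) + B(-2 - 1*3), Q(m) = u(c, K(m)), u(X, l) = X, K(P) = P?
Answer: 465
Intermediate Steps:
Q(m) = -3
n(f, N) = -15 + 5*N + 5*f (n(f, N) = -15 + 5*((f + N) + 0) = -15 + 5*((N + f) + 0) = -15 + 5*(N + f) = -15 + (5*N + 5*f) = -15 + 5*N + 5*f)
n((4 + 1) - 9, -24)*Q(3) = (-15 + 5*(-24) + 5*((4 + 1) - 9))*(-3) = (-15 - 120 + 5*(5 - 9))*(-3) = (-15 - 120 + 5*(-4))*(-3) = (-15 - 120 - 20)*(-3) = -155*(-3) = 465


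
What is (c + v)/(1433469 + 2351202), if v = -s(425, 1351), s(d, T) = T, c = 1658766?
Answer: 1657415/3784671 ≈ 0.43793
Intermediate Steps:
v = -1351 (v = -1*1351 = -1351)
(c + v)/(1433469 + 2351202) = (1658766 - 1351)/(1433469 + 2351202) = 1657415/3784671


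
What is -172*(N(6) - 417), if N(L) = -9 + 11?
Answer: 71380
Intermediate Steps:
N(L) = 2
-172*(N(6) - 417) = -172*(2 - 417) = -172*(-415) = 71380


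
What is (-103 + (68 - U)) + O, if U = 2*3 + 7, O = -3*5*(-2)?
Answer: -18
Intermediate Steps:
O = 30 (O = -15*(-2) = 30)
U = 13 (U = 6 + 7 = 13)
(-103 + (68 - U)) + O = (-103 + (68 - 1*13)) + 30 = (-103 + (68 - 13)) + 30 = (-103 + 55) + 30 = -48 + 30 = -18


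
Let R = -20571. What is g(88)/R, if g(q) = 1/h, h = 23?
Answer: -1/473133 ≈ -2.1136e-6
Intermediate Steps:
g(q) = 1/23
g(88)/R = (1/23)/(-20571) = (1/23)*(-1/20571) = -1/473133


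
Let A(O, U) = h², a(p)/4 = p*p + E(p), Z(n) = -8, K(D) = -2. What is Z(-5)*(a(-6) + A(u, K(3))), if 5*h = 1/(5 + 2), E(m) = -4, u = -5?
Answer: -1254408/1225 ≈ -1024.0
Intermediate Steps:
h = 1/35 (h = 1/(5*(5 + 2)) = (⅕)/7 = (⅕)*(⅐) = 1/35 ≈ 0.028571)
a(p) = -16 + 4*p² (a(p) = 4*(p*p - 4) = 4*(p² - 4) = 4*(-4 + p²) = -16 + 4*p²)
A(O, U) = 1/1225 (A(O, U) = (1/35)² = 1/1225)
Z(-5)*(a(-6) + A(u, K(3))) = -8*((-16 + 4*(-6)²) + 1/1225) = -8*((-16 + 4*36) + 1/1225) = -8*((-16 + 144) + 1/1225) = -8*(128 + 1/1225) = -8*156801/1225 = -1254408/1225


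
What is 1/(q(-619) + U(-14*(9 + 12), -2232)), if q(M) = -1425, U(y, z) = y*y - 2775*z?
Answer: 1/6278811 ≈ 1.5927e-7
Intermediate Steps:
U(y, z) = y**2 - 2775*z
1/(q(-619) + U(-14*(9 + 12), -2232)) = 1/(-1425 + ((-14*(9 + 12))**2 - 2775*(-2232))) = 1/(-1425 + ((-14*21)**2 + 6193800)) = 1/(-1425 + ((-294)**2 + 6193800)) = 1/(-1425 + (86436 + 6193800)) = 1/(-1425 + 6280236) = 1/6278811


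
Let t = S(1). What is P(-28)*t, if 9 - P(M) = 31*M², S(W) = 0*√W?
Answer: 0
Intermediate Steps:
S(W) = 0
P(M) = 9 - 31*M²
t = 0
P(-28)*t = (9 - 31*(-28)²)*0 = (9 - 31*784)*0 = (9 - 24304)*0 = -24295*0 = 0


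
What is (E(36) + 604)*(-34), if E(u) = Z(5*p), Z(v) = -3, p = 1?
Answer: -20434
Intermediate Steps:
E(u) = -3
(E(36) + 604)*(-34) = (-3 + 604)*(-34) = 601*(-34) = -20434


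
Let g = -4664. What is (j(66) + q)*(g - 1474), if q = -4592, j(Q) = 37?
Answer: 27958590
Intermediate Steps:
(j(66) + q)*(g - 1474) = (37 - 4592)*(-4664 - 1474) = -4555*(-6138) = 27958590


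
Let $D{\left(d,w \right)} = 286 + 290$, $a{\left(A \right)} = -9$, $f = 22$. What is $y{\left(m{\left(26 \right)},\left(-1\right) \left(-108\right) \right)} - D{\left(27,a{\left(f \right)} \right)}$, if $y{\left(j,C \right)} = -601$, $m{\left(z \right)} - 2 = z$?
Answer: $-1177$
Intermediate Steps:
$m{\left(z \right)} = 2 + z$
$D{\left(d,w \right)} = 576$
$y{\left(m{\left(26 \right)},\left(-1\right) \left(-108\right) \right)} - D{\left(27,a{\left(f \right)} \right)} = -601 - 576 = -1177$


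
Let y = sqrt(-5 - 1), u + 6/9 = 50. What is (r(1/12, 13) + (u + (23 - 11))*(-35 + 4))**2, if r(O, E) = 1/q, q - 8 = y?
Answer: (-1886791945*I + 520535632*sqrt(6))/(18*(-29*I + 8*sqrt(6))) ≈ 3.6146e+6 + 133.06*I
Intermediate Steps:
u = 148/3 (u = -2/3 + 50 = 148/3 ≈ 49.333)
y = I*sqrt(6) (y = sqrt(-6) = I*sqrt(6) ≈ 2.4495*I)
q = 8 + I*sqrt(6) ≈ 8.0 + 2.4495*I
r(O, E) = 1/(8 + I*sqrt(6))
(r(1/12, 13) + (u + (23 - 11))*(-35 + 4))**2 = ((4/35 - I*sqrt(6)/70) + (148/3 + (23 - 11))*(-35 + 4))**2 = ((4/35 - I*sqrt(6)/70) + (148/3 + 12)*(-31))**2 = ((4/35 - I*sqrt(6)/70) + (184/3)*(-31))**2 = ((4/35 - I*sqrt(6)/70) - 5704/3)**2 = (-199628/105 - I*sqrt(6)/70)**2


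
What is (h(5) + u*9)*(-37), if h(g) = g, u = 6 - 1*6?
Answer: -185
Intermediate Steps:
u = 0 (u = 6 - 6 = 0)
(h(5) + u*9)*(-37) = (5 + 0*9)*(-37) = (5 + 0)*(-37) = 5*(-37) = -185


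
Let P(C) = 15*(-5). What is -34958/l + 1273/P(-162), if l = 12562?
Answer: -846058/42825 ≈ -19.756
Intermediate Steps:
P(C) = -75
-34958/l + 1273/P(-162) = -34958/12562 + 1273/(-75) = -34958*1/12562 + 1273*(-1/75) = -1589/571 - 1273/75 = -846058/42825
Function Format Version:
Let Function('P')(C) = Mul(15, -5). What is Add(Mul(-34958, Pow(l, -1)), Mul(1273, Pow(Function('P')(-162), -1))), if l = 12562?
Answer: Rational(-846058, 42825) ≈ -19.756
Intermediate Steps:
Function('P')(C) = -75
Add(Mul(-34958, Pow(l, -1)), Mul(1273, Pow(Function('P')(-162), -1))) = Add(Mul(-34958, Pow(12562, -1)), Mul(1273, Pow(-75, -1))) = Add(Mul(-34958, Rational(1, 12562)), Mul(1273, Rational(-1, 75))) = Add(Rational(-1589, 571), Rational(-1273, 75)) = Rational(-846058, 42825)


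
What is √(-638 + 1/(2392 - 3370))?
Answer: I*√610237770/978 ≈ 25.259*I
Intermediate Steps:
√(-638 + 1/(2392 - 3370)) = √(-638 + 1/(-978)) = √(-638 - 1/978) = √(-623965/978) = I*√610237770/978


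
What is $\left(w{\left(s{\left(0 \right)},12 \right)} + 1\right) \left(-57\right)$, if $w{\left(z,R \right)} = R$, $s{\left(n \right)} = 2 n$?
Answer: $-741$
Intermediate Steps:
$\left(w{\left(s{\left(0 \right)},12 \right)} + 1\right) \left(-57\right) = \left(12 + 1\right) \left(-57\right) = 13 \left(-57\right) = -741$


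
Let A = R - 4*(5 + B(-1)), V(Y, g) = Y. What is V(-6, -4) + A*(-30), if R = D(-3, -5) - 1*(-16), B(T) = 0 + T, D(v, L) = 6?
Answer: -186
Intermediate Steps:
B(T) = T
R = 22 (R = 6 - 1*(-16) = 6 + 16 = 22)
A = 6 (A = 22 - 4*(5 - 1) = 22 - 4*4 = 22 - 1*16 = 22 - 16 = 6)
V(-6, -4) + A*(-30) = -6 + 6*(-30) = -6 - 180 = -186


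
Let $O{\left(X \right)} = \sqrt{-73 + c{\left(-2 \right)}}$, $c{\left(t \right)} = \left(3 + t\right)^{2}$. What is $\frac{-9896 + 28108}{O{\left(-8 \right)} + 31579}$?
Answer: $\frac{575116748}{997233313} - \frac{109272 i \sqrt{2}}{997233313} \approx 0.57671 - 0.00015496 i$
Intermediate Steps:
$O{\left(X \right)} = 6 i \sqrt{2}$ ($O{\left(X \right)} = \sqrt{-73 + \left(3 - 2\right)^{2}} = \sqrt{-73 + 1^{2}} = \sqrt{-73 + 1} = \sqrt{-72} = 6 i \sqrt{2}$)
$\frac{-9896 + 28108}{O{\left(-8 \right)} + 31579} = \frac{-9896 + 28108}{6 i \sqrt{2} + 31579} = \frac{18212}{31579 + 6 i \sqrt{2}}$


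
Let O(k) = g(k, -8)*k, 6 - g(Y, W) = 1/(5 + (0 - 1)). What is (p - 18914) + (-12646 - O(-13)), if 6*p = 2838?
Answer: -124049/4 ≈ -31012.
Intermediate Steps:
p = 473 (p = (⅙)*2838 = 473)
g(Y, W) = 23/4 (g(Y, W) = 6 - 1/(5 + (0 - 1)) = 6 - 1/(5 - 1) = 6 - 1/4 = 6 - 1*¼ = 6 - ¼ = 23/4)
O(k) = 23*k/4
(p - 18914) + (-12646 - O(-13)) = (473 - 18914) + (-12646 - 23*(-13)/4) = -18441 + (-12646 - 1*(-299/4)) = -18441 + (-12646 + 299/4) = -18441 - 50285/4 = -124049/4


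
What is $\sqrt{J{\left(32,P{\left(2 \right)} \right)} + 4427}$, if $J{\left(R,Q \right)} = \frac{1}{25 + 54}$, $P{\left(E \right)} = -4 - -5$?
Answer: $\frac{\sqrt{27628986}}{79} \approx 66.536$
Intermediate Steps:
$P{\left(E \right)} = 1$ ($P{\left(E \right)} = -4 + 5 = 1$)
$J{\left(R,Q \right)} = \frac{1}{79}$
$\sqrt{J{\left(32,P{\left(2 \right)} \right)} + 4427} = \sqrt{\frac{1}{79} + 4427} = \sqrt{\frac{349734}{79}} = \frac{\sqrt{27628986}}{79}$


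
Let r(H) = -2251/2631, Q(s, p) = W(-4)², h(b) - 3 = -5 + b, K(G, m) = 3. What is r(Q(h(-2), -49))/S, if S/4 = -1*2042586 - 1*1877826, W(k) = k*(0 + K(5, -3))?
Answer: 2251/41258415888 ≈ 5.4559e-8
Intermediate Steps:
h(b) = -2 + b (h(b) = 3 + (-5 + b) = -2 + b)
W(k) = 3*k (W(k) = k*(0 + 3) = k*3 = 3*k)
Q(s, p) = 144 (Q(s, p) = (3*(-4))² = (-12)² = 144)
r(H) = -2251/2631 (r(H) = -2251*1/2631 = -2251/2631)
S = -15681648 (S = 4*(-1*2042586 - 1*1877826) = 4*(-2042586 - 1877826) = 4*(-3920412) = -15681648)
r(Q(h(-2), -49))/S = -2251/2631/(-15681648) = -2251/2631*(-1/15681648) = 2251/41258415888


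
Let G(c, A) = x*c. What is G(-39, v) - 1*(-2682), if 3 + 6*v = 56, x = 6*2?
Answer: 2214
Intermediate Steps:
x = 12
v = 53/6 (v = -½ + (⅙)*56 = -½ + 28/3 = 53/6 ≈ 8.8333)
G(c, A) = 12*c
G(-39, v) - 1*(-2682) = 12*(-39) - 1*(-2682) = -468 + 2682 = 2214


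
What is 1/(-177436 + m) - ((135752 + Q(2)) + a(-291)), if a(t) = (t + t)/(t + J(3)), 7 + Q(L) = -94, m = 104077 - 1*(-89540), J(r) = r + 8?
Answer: -307300344871/2265340 ≈ -1.3565e+5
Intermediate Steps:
J(r) = 8 + r
m = 193617 (m = 104077 + 89540 = 193617)
Q(L) = -101 (Q(L) = -7 - 94 = -101)
a(t) = 2*t/(11 + t) (a(t) = (t + t)/(t + (8 + 3)) = (2*t)/(t + 11) = (2*t)/(11 + t) = 2*t/(11 + t))
1/(-177436 + m) - ((135752 + Q(2)) + a(-291)) = 1/(-177436 + 193617) - ((135752 - 101) + 2*(-291)/(11 - 291)) = 1/16181 - (135651 + 2*(-291)/(-280)) = 1/16181 - (135651 + 2*(-291)*(-1/280)) = 1/16181 - (135651 + 291/140) = 1/16181 - 1*18991431/140 = 1/16181 - 18991431/140 = -307300344871/2265340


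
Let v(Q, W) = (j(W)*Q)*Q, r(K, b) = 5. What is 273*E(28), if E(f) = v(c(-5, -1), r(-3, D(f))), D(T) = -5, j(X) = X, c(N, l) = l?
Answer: 1365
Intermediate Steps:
v(Q, W) = W*Q² (v(Q, W) = (W*Q)*Q = (Q*W)*Q = W*Q²)
E(f) = 5 (E(f) = 5*(-1)² = 5*1 = 5)
273*E(28) = 273*5 = 1365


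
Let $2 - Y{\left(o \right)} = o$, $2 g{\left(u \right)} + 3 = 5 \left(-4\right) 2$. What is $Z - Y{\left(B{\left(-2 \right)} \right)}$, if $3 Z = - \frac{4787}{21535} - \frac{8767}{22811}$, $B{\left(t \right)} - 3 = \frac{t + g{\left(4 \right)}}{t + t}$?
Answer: $\frac{78669807209}{11789637240} \approx 6.6728$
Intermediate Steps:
$g{\left(u \right)} = - \frac{43}{2}$ ($g{\left(u \right)} = - \frac{3}{2} + \frac{5 \left(-4\right) 2}{2} = - \frac{3}{2} + \frac{\left(-20\right) 2}{2} = - \frac{3}{2} + \frac{1}{2} \left(-40\right) = - \frac{3}{2} - 20 = - \frac{43}{2}$)
$B{\left(t \right)} = 3 + \frac{- \frac{43}{2} + t}{2 t}$ ($B{\left(t \right)} = 3 + \frac{t - \frac{43}{2}}{t + t} = 3 + \frac{- \frac{43}{2} + t}{2 t}$)
$Z = - \frac{297993602}{1473704655}$ ($Z = \frac{- \frac{4787}{21535} - \frac{8767}{22811}}{3} = \frac{1}{3} \left(- \frac{297993602}{491234885}\right) = - \frac{297993602}{1473704655} \approx -0.20221$)
$Y{\left(o \right)} = 2 - o$
$Z - Y{\left(B{\left(-2 \right)} \right)} = - \frac{297993602}{1473704655} - \left(2 - \frac{-43 + 14 \left(-2\right)}{4 \left(-2\right)}\right) = - \frac{297993602}{1473704655} - \left(2 - \frac{1}{4} \left(- \frac{1}{2}\right) \left(-43 - 28\right)\right) = - \frac{297993602}{1473704655} - \left(2 - \frac{1}{4} \left(- \frac{1}{2}\right) \left(-71\right)\right) = - \frac{297993602}{1473704655} - \left(2 - \frac{71}{8}\right) = - \frac{297993602}{1473704655} - - \frac{55}{8} = - \frac{297993602}{1473704655} + \frac{55}{8} = \frac{78669807209}{11789637240}$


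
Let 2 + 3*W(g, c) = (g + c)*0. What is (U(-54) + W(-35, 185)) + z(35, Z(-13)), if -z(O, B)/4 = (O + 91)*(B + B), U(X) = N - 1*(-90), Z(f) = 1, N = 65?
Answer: -2561/3 ≈ -853.67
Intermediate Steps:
W(g, c) = -2/3 (W(g, c) = -2/3 + ((g + c)*0)/3 = -2/3 + ((c + g)*0)/3 = -2/3 + (1/3)*0 = -2/3 + 0 = -2/3)
U(X) = 155 (U(X) = 65 - 1*(-90) = 65 + 90 = 155)
z(O, B) = -8*B*(91 + O) (z(O, B) = -4*(O + 91)*(B + B) = -4*(91 + O)*2*B = -8*B*(91 + O))
(U(-54) + W(-35, 185)) + z(35, Z(-13)) = (155 - 2/3) - 8*1*(91 + 35) = 463/3 - 8*1*126 = 463/3 - 1008 = -2561/3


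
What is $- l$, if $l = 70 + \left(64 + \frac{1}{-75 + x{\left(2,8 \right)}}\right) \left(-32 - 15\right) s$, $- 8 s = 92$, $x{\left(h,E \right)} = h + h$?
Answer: $- \frac{4920923}{142} \approx -34654.0$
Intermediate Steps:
$x{\left(h,E \right)} = 2 h$
$s = - \frac{23}{2}$ ($s = \left(- \frac{1}{8}\right) 92 = - \frac{23}{2} \approx -11.5$)
$l = \frac{4920923}{142}$ ($l = 70 + \left(64 + \frac{1}{-75 + 2 \cdot 2}\right) \left(-32 - 15\right) \left(- \frac{23}{2}\right) = 70 + \left(64 + \frac{1}{-75 + 4}\right) \left(-47\right) \left(- \frac{23}{2}\right) = 70 + \left(64 + \frac{1}{-71}\right) \left(-47\right) \left(- \frac{23}{2}\right) = 70 + \left(64 - \frac{1}{71}\right) \left(-47\right) \left(- \frac{23}{2}\right) = 70 + \frac{4543}{71} \left(-47\right) \left(- \frac{23}{2}\right) = 70 - - \frac{4910983}{142} = 70 + \frac{4910983}{142} = \frac{4920923}{142} \approx 34654.0$)
$- l = \left(-1\right) \frac{4920923}{142} = - \frac{4920923}{142}$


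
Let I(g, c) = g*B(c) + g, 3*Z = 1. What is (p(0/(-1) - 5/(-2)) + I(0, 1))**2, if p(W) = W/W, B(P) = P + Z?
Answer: 1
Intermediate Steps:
Z = 1/3 (Z = (1/3)*1 = 1/3 ≈ 0.33333)
B(P) = 1/3 + P (B(P) = P + 1/3 = 1/3 + P)
I(g, c) = g + g*(1/3 + c) (I(g, c) = g*(1/3 + c) + g = g + g*(1/3 + c))
p(W) = 1
(p(0/(-1) - 5/(-2)) + I(0, 1))**2 = (1 + (1/3)*0*(4 + 3*1))**2 = (1 + (1/3)*0*(4 + 3))**2 = (1 + (1/3)*0*7)**2 = (1 + 0)**2 = 1**2 = 1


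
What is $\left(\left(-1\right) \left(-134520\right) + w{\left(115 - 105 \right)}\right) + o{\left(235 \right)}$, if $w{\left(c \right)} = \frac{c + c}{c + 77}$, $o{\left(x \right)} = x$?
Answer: $\frac{11723705}{87} \approx 1.3476 \cdot 10^{5}$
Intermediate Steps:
$w{\left(c \right)} = \frac{2 c}{77 + c}$
$\left(\left(-1\right) \left(-134520\right) + w{\left(115 - 105 \right)}\right) + o{\left(235 \right)} = \left(\left(-1\right) \left(-134520\right) + \frac{2 \left(115 - 105\right)}{77 + \left(115 - 105\right)}\right) + 235 = \left(134520 + 2 \cdot 10 \frac{1}{77 + 10}\right) + 235 = \left(134520 + 2 \cdot 10 \cdot \frac{1}{87}\right) + 235 = \left(134520 + \frac{20}{87}\right) + 235 = \frac{11703260}{87} + 235 = \frac{11723705}{87}$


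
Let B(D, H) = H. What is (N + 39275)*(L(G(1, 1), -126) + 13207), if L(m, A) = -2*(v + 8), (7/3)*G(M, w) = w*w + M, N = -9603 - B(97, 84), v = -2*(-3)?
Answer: 389940252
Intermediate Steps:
v = 6
N = -9687 (N = -9603 - 1*84 = -9603 - 84 = -9687)
G(M, w) = 3*M/7 + 3*w²/7 (G(M, w) = 3*(w*w + M)/7 = 3*(w² + M)/7 = 3*(M + w²)/7 = 3*M/7 + 3*w²/7)
L(m, A) = -28 (L(m, A) = -2*(6 + 8) = -2*14 = -28)
(N + 39275)*(L(G(1, 1), -126) + 13207) = (-9687 + 39275)*(-28 + 13207) = 29588*13179 = 389940252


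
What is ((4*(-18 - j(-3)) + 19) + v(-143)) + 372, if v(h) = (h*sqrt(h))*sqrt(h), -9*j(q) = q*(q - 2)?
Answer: 62324/3 ≈ 20775.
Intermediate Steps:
j(q) = -q*(-2 + q)/9 (j(q) = -q*(q - 2)/9 = -q*(-2 + q)/9)
v(h) = h**2 (v(h) = h**(3/2)*sqrt(h) = h**2)
((4*(-18 - j(-3)) + 19) + v(-143)) + 372 = ((4*(-18 - (-3)*(2 - 1*(-3))/9) + 19) + (-143)**2) + 372 = ((4*(-18 - (-3)*(2 + 3)/9) + 19) + 20449) + 372 = ((4*(-18 - (-3)*5/9) + 19) + 20449) + 372 = ((4*(-18 - 1*(-5/3)) + 19) + 20449) + 372 = ((4*(-18 + 5/3) + 19) + 20449) + 372 = ((4*(-49/3) + 19) + 20449) + 372 = ((-196/3 + 19) + 20449) + 372 = (-139/3 + 20449) + 372 = 61208/3 + 372 = 62324/3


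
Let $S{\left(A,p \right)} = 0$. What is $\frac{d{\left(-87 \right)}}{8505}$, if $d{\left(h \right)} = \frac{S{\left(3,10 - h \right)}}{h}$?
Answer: $0$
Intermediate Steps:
$d{\left(h \right)} = 0$ ($d{\left(h \right)} = \frac{0}{h} = 0$)
$\frac{d{\left(-87 \right)}}{8505} = \frac{0}{8505} = 0 \cdot \frac{1}{8505} = 0$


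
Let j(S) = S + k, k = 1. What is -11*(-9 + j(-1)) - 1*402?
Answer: -303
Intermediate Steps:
j(S) = 1 + S (j(S) = S + 1 = 1 + S)
-11*(-9 + j(-1)) - 1*402 = -11*(-9 + (1 - 1)) - 1*402 = -11*(-9 + 0) - 402 = -11*(-9) - 402 = 99 - 402 = -303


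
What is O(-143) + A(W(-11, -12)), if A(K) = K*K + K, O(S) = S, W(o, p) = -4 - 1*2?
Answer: -113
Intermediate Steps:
W(o, p) = -6 (W(o, p) = -4 - 2 = -6)
A(K) = K + K² (A(K) = K² + K = K + K²)
O(-143) + A(W(-11, -12)) = -143 - 6*(1 - 6) = -143 - 6*(-5) = -143 + 30 = -113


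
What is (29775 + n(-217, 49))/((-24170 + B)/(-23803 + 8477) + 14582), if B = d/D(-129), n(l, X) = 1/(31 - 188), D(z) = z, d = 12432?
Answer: 1540347155066/754451248505 ≈ 2.0417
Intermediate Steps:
n(l, X) = -1/157 (n(l, X) = 1/(-157) = -1/157)
B = -4144/43 (B = 12432/(-129) = 12432*(-1/129) = -4144/43 ≈ -96.372)
(29775 + n(-217, 49))/((-24170 + B)/(-23803 + 8477) + 14582) = (29775 - 1/157)/((-24170 - 4144/43)/(-23803 + 8477) + 14582) = 4674674/(157*(-1043454/43/(-15326) + 14582)) = 4674674/(157*(-1043454/43*(-1/15326) + 14582)) = 4674674/(157*(521727/329509 + 14582)) = 4674674/(157*(4805421965/329509)) = (4674674/157)*(329509/4805421965) = 1540347155066/754451248505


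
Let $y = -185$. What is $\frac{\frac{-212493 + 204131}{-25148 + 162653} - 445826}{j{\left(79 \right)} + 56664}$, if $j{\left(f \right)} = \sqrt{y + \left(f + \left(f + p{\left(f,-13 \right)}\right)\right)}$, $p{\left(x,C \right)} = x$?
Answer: $- \frac{289474241587224}{36791855841185} + \frac{30651656246 \sqrt{13}}{110375567523555} \approx -7.8669$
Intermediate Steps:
$j{\left(f \right)} = \sqrt{-185 + 3 f}$ ($j{\left(f \right)} = \sqrt{-185 + \left(f + \left(f + f\right)\right)} = \sqrt{-185 + \left(f + 2 f\right)} = \sqrt{-185 + 3 f}$)
$\frac{\frac{-212493 + 204131}{-25148 + 162653} - 445826}{j{\left(79 \right)} + 56664} = \frac{\frac{-212493 + 204131}{-25148 + 162653} - 445826}{\sqrt{-185 + 3 \cdot 79} + 56664} = \frac{- \frac{8362}{137505} - 445826}{\sqrt{-185 + 237} + 56664} = \frac{\left(-8362\right) \frac{1}{137505} - 445826}{\sqrt{52} + 56664} = \frac{- \frac{8362}{137505} - 445826}{2 \sqrt{13} + 56664} = - \frac{61303312492}{137505 \left(56664 + 2 \sqrt{13}\right)}$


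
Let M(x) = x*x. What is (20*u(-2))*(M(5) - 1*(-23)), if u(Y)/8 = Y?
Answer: -15360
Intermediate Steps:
M(x) = x²
u(Y) = 8*Y
(20*u(-2))*(M(5) - 1*(-23)) = (20*(8*(-2)))*(5² - 1*(-23)) = (20*(-16))*(25 + 23) = -320*48 = -15360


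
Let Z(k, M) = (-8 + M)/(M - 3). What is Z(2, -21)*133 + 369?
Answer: 12713/24 ≈ 529.71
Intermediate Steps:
Z(k, M) = (-8 + M)/(-3 + M)
Z(2, -21)*133 + 369 = ((-8 - 21)/(-3 - 21))*133 + 369 = (-29/(-24))*133 + 369 = -1/24*(-29)*133 + 369 = (29/24)*133 + 369 = 3857/24 + 369 = 12713/24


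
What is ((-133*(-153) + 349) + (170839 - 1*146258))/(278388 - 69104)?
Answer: 45279/209284 ≈ 0.21635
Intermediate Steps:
((-133*(-153) + 349) + (170839 - 1*146258))/(278388 - 69104) = ((20349 + 349) + (170839 - 146258))/209284 = (20698 + 24581)*(1/209284) = 45279*(1/209284) = 45279/209284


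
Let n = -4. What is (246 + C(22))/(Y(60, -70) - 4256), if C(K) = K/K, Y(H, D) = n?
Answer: -247/4260 ≈ -0.057981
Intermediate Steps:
Y(H, D) = -4
C(K) = 1
(246 + C(22))/(Y(60, -70) - 4256) = (246 + 1)/(-4 - 4256) = 247/(-4260) = 247*(-1/4260) = -247/4260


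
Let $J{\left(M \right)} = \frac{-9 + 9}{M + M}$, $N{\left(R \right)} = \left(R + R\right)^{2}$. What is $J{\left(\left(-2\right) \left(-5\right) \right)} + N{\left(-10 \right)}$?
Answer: $400$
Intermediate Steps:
$N{\left(R \right)} = 4 R^{2}$ ($N{\left(R \right)} = \left(2 R\right)^{2} = 4 R^{2}$)
$J{\left(M \right)} = 0$ ($J{\left(M \right)} = \frac{0}{2 M} = 0 \frac{1}{2 M} = 0$)
$J{\left(\left(-2\right) \left(-5\right) \right)} + N{\left(-10 \right)} = 0 + 4 \left(-10\right)^{2} = 0 + 4 \cdot 100 = 0 + 400 = 400$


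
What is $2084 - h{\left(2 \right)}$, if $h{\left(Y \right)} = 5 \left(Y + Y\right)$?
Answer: $2064$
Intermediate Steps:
$h{\left(Y \right)} = 10 Y$ ($h{\left(Y \right)} = 5 \cdot 2 Y = 10 Y$)
$2084 - h{\left(2 \right)} = 2084 - 10 \cdot 2 = 2084 - 20 = 2064$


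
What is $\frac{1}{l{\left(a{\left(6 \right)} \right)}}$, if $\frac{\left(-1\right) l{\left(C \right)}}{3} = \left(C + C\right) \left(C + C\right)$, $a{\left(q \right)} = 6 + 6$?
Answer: $- \frac{1}{1728} \approx -0.0005787$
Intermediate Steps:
$a{\left(q \right)} = 12$
$l{\left(C \right)} = - 12 C^{2}$ ($l{\left(C \right)} = - 3 \left(C + C\right) \left(C + C\right) = - 3 \cdot 2 C 2 C = - 3 \cdot 4 C^{2} = - 12 C^{2}$)
$\frac{1}{l{\left(a{\left(6 \right)} \right)}} = \frac{1}{\left(-12\right) 12^{2}} = \frac{1}{\left(-12\right) 144} = \frac{1}{-1728} = - \frac{1}{1728}$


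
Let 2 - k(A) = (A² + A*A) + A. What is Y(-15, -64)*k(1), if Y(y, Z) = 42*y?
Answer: 630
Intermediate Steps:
k(A) = 2 - A - 2*A² (k(A) = 2 - ((A² + A*A) + A) = 2 - ((A² + A²) + A) = 2 - (2*A² + A) = 2 - (A + 2*A²) = 2 + (-A - 2*A²) = 2 - A - 2*A²)
Y(-15, -64)*k(1) = (42*(-15))*(2 - 1*1 - 2*1²) = -630*(2 - 1 - 2*1) = -630*(2 - 1 - 2) = -630*(-1) = 630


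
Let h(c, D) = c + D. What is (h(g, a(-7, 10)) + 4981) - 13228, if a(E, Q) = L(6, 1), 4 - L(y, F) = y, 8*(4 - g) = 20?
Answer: -16495/2 ≈ -8247.5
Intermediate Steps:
g = 3/2 (g = 4 - ⅛*20 = 4 - 5/2 = 3/2 ≈ 1.5000)
L(y, F) = 4 - y
a(E, Q) = -2 (a(E, Q) = 4 - 1*6 = 4 - 6 = -2)
h(c, D) = D + c
(h(g, a(-7, 10)) + 4981) - 13228 = ((-2 + 3/2) + 4981) - 13228 = (-½ + 4981) - 13228 = 9961/2 - 13228 = -16495/2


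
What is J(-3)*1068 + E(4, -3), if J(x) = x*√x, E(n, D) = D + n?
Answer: 1 - 3204*I*√3 ≈ 1.0 - 5549.5*I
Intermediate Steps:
J(x) = x^(3/2)
J(-3)*1068 + E(4, -3) = (-3)^(3/2)*1068 + (-3 + 4) = -3*I*√3*1068 + 1 = -3204*I*√3 + 1 = 1 - 3204*I*√3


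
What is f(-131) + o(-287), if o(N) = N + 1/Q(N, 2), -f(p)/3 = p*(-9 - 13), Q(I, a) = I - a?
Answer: -2581638/289 ≈ -8933.0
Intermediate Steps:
f(p) = 66*p (f(p) = -3*p*(-9 - 13) = -3*p*(-22) = -(-66)*p = 66*p)
o(N) = N + 1/(-2 + N) (o(N) = N + 1/(N - 1*2) = N + 1/(N - 2) = N + 1/(-2 + N))
f(-131) + o(-287) = 66*(-131) + (1 - 287*(-2 - 287))/(-2 - 287) = -8646 + (1 - 287*(-289))/(-289) = -8646 - (1 + 82943)/289 = -8646 - 1/289*82944 = -8646 - 82944/289 = -2581638/289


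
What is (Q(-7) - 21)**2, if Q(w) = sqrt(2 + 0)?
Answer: (21 - sqrt(2))**2 ≈ 383.60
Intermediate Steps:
Q(w) = sqrt(2)
(Q(-7) - 21)**2 = (sqrt(2) - 21)**2 = (-21 + sqrt(2))**2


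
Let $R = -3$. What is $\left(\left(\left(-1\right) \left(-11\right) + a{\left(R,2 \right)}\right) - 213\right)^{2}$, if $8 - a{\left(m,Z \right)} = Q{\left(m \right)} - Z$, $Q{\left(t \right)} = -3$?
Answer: $35721$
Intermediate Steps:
$a{\left(m,Z \right)} = 11 + Z$ ($a{\left(m,Z \right)} = 8 - \left(-3 - Z\right) = 8 + \left(3 + Z\right) = 11 + Z$)
$\left(\left(\left(-1\right) \left(-11\right) + a{\left(R,2 \right)}\right) - 213\right)^{2} = \left(\left(\left(-1\right) \left(-11\right) + \left(11 + 2\right)\right) - 213\right)^{2} = \left(\left(11 + 13\right) - 213\right)^{2} = \left(24 - 213\right)^{2} = \left(-189\right)^{2} = 35721$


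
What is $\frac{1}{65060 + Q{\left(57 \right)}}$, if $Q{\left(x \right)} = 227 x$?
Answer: $\frac{1}{77999} \approx 1.2821 \cdot 10^{-5}$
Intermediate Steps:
$\frac{1}{65060 + Q{\left(57 \right)}} = \frac{1}{65060 + 227 \cdot 57} = \frac{1}{65060 + 12939} = \frac{1}{77999}$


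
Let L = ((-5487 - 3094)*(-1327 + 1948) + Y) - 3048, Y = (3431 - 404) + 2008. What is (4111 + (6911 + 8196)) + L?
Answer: -5307596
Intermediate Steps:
Y = 5035 (Y = 3027 + 2008 = 5035)
L = -5326814 (L = ((-5487 - 3094)*(-1327 + 1948) + 5035) - 3048 = (-8581*621 + 5035) - 3048 = (-5328801 + 5035) - 3048 = -5323766 - 3048 = -5326814)
(4111 + (6911 + 8196)) + L = (4111 + (6911 + 8196)) - 5326814 = (4111 + 15107) - 5326814 = 19218 - 5326814 = -5307596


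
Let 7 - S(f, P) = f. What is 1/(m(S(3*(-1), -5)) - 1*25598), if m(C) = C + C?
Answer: -1/25578 ≈ -3.9096e-5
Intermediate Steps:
S(f, P) = 7 - f
m(C) = 2*C
1/(m(S(3*(-1), -5)) - 1*25598) = 1/(2*(7 - 3*(-1)) - 1*25598) = 1/(2*(7 - 1*(-3)) - 25598) = 1/(2*(7 + 3) - 25598) = 1/(2*10 - 25598) = 1/(20 - 25598) = 1/(-25578) = -1/25578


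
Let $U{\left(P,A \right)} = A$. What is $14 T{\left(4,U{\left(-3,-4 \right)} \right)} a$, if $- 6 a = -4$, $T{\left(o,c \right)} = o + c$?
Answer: $0$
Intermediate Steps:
$T{\left(o,c \right)} = c + o$
$a = \frac{2}{3}$ ($a = \left(- \frac{1}{6}\right) \left(-4\right) = \frac{2}{3} \approx 0.66667$)
$14 T{\left(4,U{\left(-3,-4 \right)} \right)} a = 14 \left(-4 + 4\right) \frac{2}{3} = 14 \cdot 0 \cdot \frac{2}{3} = 0 \cdot \frac{2}{3} = 0$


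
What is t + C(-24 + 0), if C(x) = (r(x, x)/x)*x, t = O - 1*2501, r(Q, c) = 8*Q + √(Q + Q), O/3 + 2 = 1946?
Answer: 3139 + 4*I*√3 ≈ 3139.0 + 6.9282*I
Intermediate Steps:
O = 5832 (O = -6 + 3*1946 = -6 + 5838 = 5832)
r(Q, c) = 8*Q + √2*√Q (r(Q, c) = 8*Q + √(2*Q) = 8*Q + √2*√Q)
t = 3331 (t = 5832 - 1*2501 = 5832 - 2501 = 3331)
C(x) = 8*x + √2*√x (C(x) = ((8*x + √2*√x)/x)*x = 8*x + √2*√x)
t + C(-24 + 0) = 3331 + (8*(-24 + 0) + √2*√(-24 + 0)) = 3331 + (8*(-24) + √2*√(-24)) = 3331 + (-192 + √2*(2*I*√6)) = 3331 + (-192 + 4*I*√3) = 3139 + 4*I*√3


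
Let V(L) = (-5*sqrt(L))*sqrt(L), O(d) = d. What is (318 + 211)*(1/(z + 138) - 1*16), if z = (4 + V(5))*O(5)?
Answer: -278783/33 ≈ -8448.0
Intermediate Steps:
V(L) = -5*L
z = -105 (z = (4 - 5*5)*5 = (4 - 25)*5 = -21*5 = -105)
(318 + 211)*(1/(z + 138) - 1*16) = (318 + 211)*(1/(-105 + 138) - 1*16) = 529*(1/33 - 16) = 529*(-527/33) = -278783/33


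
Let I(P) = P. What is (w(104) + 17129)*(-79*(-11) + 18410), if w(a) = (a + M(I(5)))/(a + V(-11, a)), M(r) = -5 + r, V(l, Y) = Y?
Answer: 660479261/2 ≈ 3.3024e+8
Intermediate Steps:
w(a) = 1/2 (w(a) = (a + (-5 + 5))/(a + a) = (a + 0)/((2*a)) = a*(1/(2*a)) = 1/2)
(w(104) + 17129)*(-79*(-11) + 18410) = (1/2 + 17129)*(-79*(-11) + 18410) = 34259*(869 + 18410)/2 = (34259/2)*19279 = 660479261/2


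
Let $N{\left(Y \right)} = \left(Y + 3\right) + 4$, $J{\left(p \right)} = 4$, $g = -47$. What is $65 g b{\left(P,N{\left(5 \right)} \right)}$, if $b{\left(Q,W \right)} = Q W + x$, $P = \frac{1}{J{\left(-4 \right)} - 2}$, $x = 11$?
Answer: $-51935$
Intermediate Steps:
$N{\left(Y \right)} = 7 + Y$ ($N{\left(Y \right)} = \left(3 + Y\right) + 4 = 7 + Y$)
$P = \frac{1}{2}$ ($P = \frac{1}{4 - 2} = \frac{1}{2} \approx 0.5$)
$b{\left(Q,W \right)} = 11 + Q W$ ($b{\left(Q,W \right)} = Q W + 11 = 11 + Q W$)
$65 g b{\left(P,N{\left(5 \right)} \right)} = 65 \left(-47\right) \left(11 + \frac{7 + 5}{2}\right) = - 3055 \left(11 + \frac{1}{2} \cdot 12\right) = - 3055 \left(11 + 6\right) = \left(-3055\right) 17 = -51935$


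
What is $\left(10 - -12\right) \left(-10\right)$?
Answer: $-220$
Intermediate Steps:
$\left(10 - -12\right) \left(-10\right) = \left(10 + 12\right) \left(-10\right) = 22 \left(-10\right) = -220$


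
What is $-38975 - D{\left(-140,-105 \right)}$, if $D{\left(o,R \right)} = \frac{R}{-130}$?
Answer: $- \frac{1013371}{26} \approx -38976.0$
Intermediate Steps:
$D{\left(o,R \right)} = - \frac{R}{130}$ ($D{\left(o,R \right)} = R \left(- \frac{1}{130}\right) = - \frac{R}{130}$)
$-38975 - D{\left(-140,-105 \right)} = -38975 - \left(- \frac{1}{130}\right) \left(-105\right) = -38975 - \frac{21}{26} = - \frac{1013371}{26}$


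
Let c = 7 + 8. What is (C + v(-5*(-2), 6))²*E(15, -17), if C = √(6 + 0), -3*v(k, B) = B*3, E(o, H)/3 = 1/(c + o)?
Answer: (6 - √6)²/10 ≈ 1.2606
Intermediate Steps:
c = 15
E(o, H) = 3/(15 + o)
v(k, B) = -B (v(k, B) = -B*3/3 = -B)
C = √6 ≈ 2.4495
(C + v(-5*(-2), 6))²*E(15, -17) = (√6 - 1*6)²*(3/(15 + 15)) = (√6 - 6)²*(3/30) = (-6 + √6)²*(3*(1/30)) = (-6 + √6)²*(⅒) = (-6 + √6)²/10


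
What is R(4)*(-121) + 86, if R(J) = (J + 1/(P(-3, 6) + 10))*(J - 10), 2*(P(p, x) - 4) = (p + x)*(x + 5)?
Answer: 183842/61 ≈ 3013.8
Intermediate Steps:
P(p, x) = 4 + (5 + x)*(p + x)/2 (P(p, x) = 4 + ((p + x)*(x + 5))/2 = 4 + ((p + x)*(5 + x))/2 = 4 + ((5 + x)*(p + x))/2 = 4 + (5 + x)*(p + x)/2)
R(J) = (-10 + J)*(2/61 + J) (R(J) = (J + 1/((4 + (1/2)*6**2 + (5/2)*(-3) + (5/2)*6 + (1/2)*(-3)*6) + 10))*(J - 10) = (J + 1/((4 + (1/2)*36 - 15/2 + 15 - 9) + 10))*(-10 + J) = (J + 1/((4 + 18 - 15/2 + 15 - 9) + 10))*(-10 + J) = (J + 1/(41/2 + 10))*(-10 + J) = (J + 1/(61/2))*(-10 + J) = (J + 2/61)*(-10 + J) = (2/61 + J)*(-10 + J) = (-10 + J)*(2/61 + J))
R(4)*(-121) + 86 = (-20/61 + 4**2 - 608/61*4)*(-121) + 86 = (-20/61 + 16 - 2432/61)*(-121) + 86 = -1476/61*(-121) + 86 = 178596/61 + 86 = 183842/61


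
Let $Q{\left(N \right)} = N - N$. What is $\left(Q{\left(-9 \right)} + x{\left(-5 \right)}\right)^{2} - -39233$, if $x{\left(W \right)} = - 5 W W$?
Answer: $54858$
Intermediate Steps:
$x{\left(W \right)} = - 5 W^{2}$
$Q{\left(N \right)} = 0$
$\left(Q{\left(-9 \right)} + x{\left(-5 \right)}\right)^{2} - -39233 = \left(0 - 5 \left(-5\right)^{2}\right)^{2} - -39233 = \left(0 - 125\right)^{2} + 39233 = \left(-125\right)^{2} + 39233 = 15625 + 39233 = 54858$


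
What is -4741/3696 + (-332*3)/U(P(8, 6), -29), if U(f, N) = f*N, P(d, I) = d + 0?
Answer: 29333/9744 ≈ 3.0104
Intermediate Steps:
P(d, I) = d
U(f, N) = N*f
-4741/3696 + (-332*3)/U(P(8, 6), -29) = -4741/3696 + (-332*3)/((-29*8)) = -4741*1/3696 - 996/(-232) = -431/336 - 996*(-1/232) = -431/336 + 249/58 = 29333/9744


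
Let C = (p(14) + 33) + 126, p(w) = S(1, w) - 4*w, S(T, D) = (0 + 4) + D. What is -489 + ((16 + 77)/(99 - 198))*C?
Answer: -1808/3 ≈ -602.67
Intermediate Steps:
S(T, D) = 4 + D
p(w) = 4 - 3*w (p(w) = (4 + w) - 4*w = 4 - 3*w)
C = 121 (C = ((4 - 3*14) + 33) + 126 = ((4 - 42) + 33) + 126 = (-38 + 33) + 126 = -5 + 126 = 121)
-489 + ((16 + 77)/(99 - 198))*C = -489 + ((16 + 77)/(99 - 198))*121 = -489 + (93/(-99))*121 = -489 + (93*(-1/99))*121 = -489 - 31/33*121 = -489 - 341/3 = -1808/3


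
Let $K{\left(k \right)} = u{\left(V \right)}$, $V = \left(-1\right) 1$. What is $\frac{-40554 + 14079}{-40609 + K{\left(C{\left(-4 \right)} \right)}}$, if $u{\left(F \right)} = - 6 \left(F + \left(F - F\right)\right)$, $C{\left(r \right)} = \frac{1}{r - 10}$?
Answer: $\frac{26475}{40603} \approx 0.65205$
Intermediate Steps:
$V = -1$
$C{\left(r \right)} = \frac{1}{-10 + r}$
$u{\left(F \right)} = - 6 F$ ($u{\left(F \right)} = - 6 \left(F + 0\right) = - 6 F$)
$K{\left(k \right)} = 6$ ($K{\left(k \right)} = \left(-6\right) \left(-1\right) = 6$)
$\frac{-40554 + 14079}{-40609 + K{\left(C{\left(-4 \right)} \right)}} = \frac{-40554 + 14079}{-40609 + 6} = - \frac{26475}{-40603} = \left(-26475\right) \left(- \frac{1}{40603}\right) = \frac{26475}{40603}$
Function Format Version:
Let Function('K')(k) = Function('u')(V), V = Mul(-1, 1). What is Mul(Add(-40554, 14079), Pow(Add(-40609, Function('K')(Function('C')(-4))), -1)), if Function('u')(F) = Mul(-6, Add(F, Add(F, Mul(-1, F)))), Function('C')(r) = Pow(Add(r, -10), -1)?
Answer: Rational(26475, 40603) ≈ 0.65205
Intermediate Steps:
V = -1
Function('C')(r) = Pow(Add(-10, r), -1)
Function('u')(F) = Mul(-6, F) (Function('u')(F) = Mul(-6, Add(F, 0)) = Mul(-6, F))
Function('K')(k) = 6 (Function('K')(k) = Mul(-6, -1) = 6)
Mul(Add(-40554, 14079), Pow(Add(-40609, Function('K')(Function('C')(-4))), -1)) = Mul(Add(-40554, 14079), Pow(Add(-40609, 6), -1)) = Mul(-26475, Pow(-40603, -1)) = Mul(-26475, Rational(-1, 40603)) = Rational(26475, 40603)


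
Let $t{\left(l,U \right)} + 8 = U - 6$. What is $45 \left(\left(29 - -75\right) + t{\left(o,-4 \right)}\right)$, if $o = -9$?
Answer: $3870$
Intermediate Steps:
$t{\left(l,U \right)} = -14 + U$ ($t{\left(l,U \right)} = -8 + \left(U - 6\right) = -8 + \left(-6 + U\right) = -14 + U$)
$45 \left(\left(29 - -75\right) + t{\left(o,-4 \right)}\right) = 45 \left(\left(29 - -75\right) - 18\right) = 45 \left(\left(29 + 75\right) - 18\right) = 45 \left(104 - 18\right) = 45 \cdot 86 = 3870$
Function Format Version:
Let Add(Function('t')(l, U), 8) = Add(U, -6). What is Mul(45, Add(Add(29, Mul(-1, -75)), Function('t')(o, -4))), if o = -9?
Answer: 3870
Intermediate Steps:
Function('t')(l, U) = Add(-14, U) (Function('t')(l, U) = Add(-8, Add(U, -6)) = Add(-8, Add(-6, U)) = Add(-14, U))
Mul(45, Add(Add(29, Mul(-1, -75)), Function('t')(o, -4))) = Mul(45, Add(Add(29, Mul(-1, -75)), Add(-14, -4))) = Mul(45, Add(Add(29, 75), -18)) = Mul(45, Add(104, -18)) = Mul(45, 86) = 3870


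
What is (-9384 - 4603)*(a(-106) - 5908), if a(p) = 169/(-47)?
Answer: 3886218015/47 ≈ 8.2685e+7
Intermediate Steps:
a(p) = -169/47 (a(p) = 169*(-1/47) = -169/47)
(-9384 - 4603)*(a(-106) - 5908) = (-9384 - 4603)*(-169/47 - 5908) = -13987*(-277845/47) = 3886218015/47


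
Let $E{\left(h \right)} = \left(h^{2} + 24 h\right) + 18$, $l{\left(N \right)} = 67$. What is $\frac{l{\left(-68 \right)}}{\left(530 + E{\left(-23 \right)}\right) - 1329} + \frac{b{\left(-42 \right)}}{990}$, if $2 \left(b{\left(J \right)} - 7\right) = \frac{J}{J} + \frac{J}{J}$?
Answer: $- \frac{149}{1980} \approx -0.075253$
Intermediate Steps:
$E{\left(h \right)} = 18 + h^{2} + 24 h$
$b{\left(J \right)} = 8$ ($b{\left(J \right)} = 7 + \frac{\frac{J}{J} + \frac{J}{J}}{2} = 7 + \frac{1 + 1}{2} = 7 + \frac{1}{2} \cdot 2 = 7 + 1 = 8$)
$\frac{l{\left(-68 \right)}}{\left(530 + E{\left(-23 \right)}\right) - 1329} + \frac{b{\left(-42 \right)}}{990} = \frac{67}{\left(530 + \left(18 + \left(-23\right)^{2} + 24 \left(-23\right)\right)\right) - 1329} + \frac{8}{990} = \frac{67}{\left(530 + \left(18 + 529 - 552\right)\right) - 1329} + 8 \cdot \frac{1}{990} = \frac{67}{\left(530 - 5\right) - 1329} + \frac{4}{495} = \frac{67}{525 - 1329} + \frac{4}{495} = \frac{67}{-804} + \frac{4}{495} = 67 \left(- \frac{1}{804}\right) + \frac{4}{495} = - \frac{1}{12} + \frac{4}{495} = - \frac{149}{1980}$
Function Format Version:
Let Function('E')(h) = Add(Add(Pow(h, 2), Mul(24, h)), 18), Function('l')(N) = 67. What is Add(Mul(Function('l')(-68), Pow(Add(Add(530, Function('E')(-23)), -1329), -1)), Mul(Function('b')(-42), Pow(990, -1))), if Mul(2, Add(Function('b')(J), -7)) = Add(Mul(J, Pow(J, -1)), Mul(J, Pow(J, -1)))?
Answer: Rational(-149, 1980) ≈ -0.075253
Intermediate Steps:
Function('E')(h) = Add(18, Pow(h, 2), Mul(24, h))
Function('b')(J) = 8 (Function('b')(J) = Add(7, Mul(Rational(1, 2), Add(Mul(J, Pow(J, -1)), Mul(J, Pow(J, -1))))) = Add(7, Mul(Rational(1, 2), Add(1, 1))) = Add(7, Mul(Rational(1, 2), 2)) = Add(7, 1) = 8)
Add(Mul(Function('l')(-68), Pow(Add(Add(530, Function('E')(-23)), -1329), -1)), Mul(Function('b')(-42), Pow(990, -1))) = Add(Mul(67, Pow(Add(Add(530, Add(18, Pow(-23, 2), Mul(24, -23))), -1329), -1)), Mul(8, Pow(990, -1))) = Add(Mul(67, Pow(Add(Add(530, Add(18, 529, -552)), -1329), -1)), Mul(8, Rational(1, 990))) = Add(Mul(67, Pow(Add(Add(530, -5), -1329), -1)), Rational(4, 495)) = Add(Mul(67, Pow(Add(525, -1329), -1)), Rational(4, 495)) = Add(Mul(67, Pow(-804, -1)), Rational(4, 495)) = Add(Mul(67, Rational(-1, 804)), Rational(4, 495)) = Add(Rational(-1, 12), Rational(4, 495)) = Rational(-149, 1980)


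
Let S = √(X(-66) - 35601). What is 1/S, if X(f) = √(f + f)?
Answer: (-35601 + 2*I*√33)^(-½) ≈ 8.6e-7 - 0.0052999*I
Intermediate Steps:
X(f) = √2*√f (X(f) = √(2*f) = √2*√f)
S = √(-35601 + 2*I*√33) (S = √(√2*√(-66) - 35601) = √(√2*(I*√66) - 35601) = √(2*I*√33 - 35601) = √(-35601 + 2*I*√33) ≈ 0.03 + 188.68*I)
1/S = 1/(√(-35601 + 2*I*√33)) = (-35601 + 2*I*√33)^(-½)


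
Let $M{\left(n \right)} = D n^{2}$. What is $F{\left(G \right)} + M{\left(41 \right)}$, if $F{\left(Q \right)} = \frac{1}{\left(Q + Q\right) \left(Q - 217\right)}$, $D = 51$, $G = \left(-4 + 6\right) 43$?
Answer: $\frac{1931690891}{22532} \approx 85731.0$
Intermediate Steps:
$G = 86$ ($G = 2 \cdot 43 = 86$)
$F{\left(Q \right)} = \frac{1}{2 Q \left(-217 + Q\right)}$
$M{\left(n \right)} = 51 n^{2}$
$F{\left(G \right)} + M{\left(41 \right)} = \frac{1}{2 \cdot 86 \left(-217 + 86\right)} + 51 \cdot 41^{2} = \frac{1}{2} \cdot \frac{1}{86} \frac{1}{-131} + 51 \cdot 1681 = \frac{1}{2} \cdot \frac{1}{86} \left(- \frac{1}{131}\right) + 85731 = - \frac{1}{22532} + 85731 = \frac{1931690891}{22532}$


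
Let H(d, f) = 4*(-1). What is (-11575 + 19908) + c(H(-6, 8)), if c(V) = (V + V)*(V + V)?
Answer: 8397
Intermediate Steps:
H(d, f) = -4
c(V) = 4*V² (c(V) = (2*V)*(2*V) = 4*V²)
(-11575 + 19908) + c(H(-6, 8)) = (-11575 + 19908) + 4*(-4)² = 8333 + 4*16 = 8333 + 64 = 8397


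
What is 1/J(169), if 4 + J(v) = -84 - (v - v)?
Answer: -1/88 ≈ -0.011364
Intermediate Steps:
J(v) = -88 (J(v) = -4 + (-84 - (v - v)) = -4 + (-84 - 1*0) = -4 + (-84 + 0) = -4 - 84 = -88)
1/J(169) = 1/(-88) = -1/88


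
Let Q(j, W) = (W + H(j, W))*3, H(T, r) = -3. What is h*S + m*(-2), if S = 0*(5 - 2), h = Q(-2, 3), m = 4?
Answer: -8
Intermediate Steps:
Q(j, W) = -9 + 3*W (Q(j, W) = (W - 3)*3 = (-3 + W)*3 = -9 + 3*W)
h = 0 (h = -9 + 3*3 = -9 + 9 = 0)
S = 0 (S = 0*3 = 0)
h*S + m*(-2) = 0*0 + 4*(-2) = 0 - 8 = -8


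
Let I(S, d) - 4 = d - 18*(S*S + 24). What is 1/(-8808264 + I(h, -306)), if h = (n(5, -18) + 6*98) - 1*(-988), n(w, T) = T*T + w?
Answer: -1/74131448 ≈ -1.3490e-8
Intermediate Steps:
n(w, T) = w + T² (n(w, T) = T² + w = w + T²)
h = 1905 (h = ((5 + (-18)²) + 6*98) - 1*(-988) = ((5 + 324) + 588) + 988 = (329 + 588) + 988 = 917 + 988 = 1905)
I(S, d) = -428 + d - 18*S² (I(S, d) = 4 + (d - 18*(S*S + 24)) = 4 + (d - 18*(S² + 24)) = 4 + (d - 18*(24 + S²)) = 4 + (d + (-432 - 18*S²)) = 4 + (-432 + d - 18*S²) = -428 + d - 18*S²)
1/(-8808264 + I(h, -306)) = 1/(-8808264 + (-428 - 306 - 18*1905²)) = 1/(-8808264 + (-428 - 306 - 18*3629025)) = 1/(-8808264 + (-428 - 306 - 65322450)) = 1/(-8808264 - 65323184) = 1/(-74131448) = -1/74131448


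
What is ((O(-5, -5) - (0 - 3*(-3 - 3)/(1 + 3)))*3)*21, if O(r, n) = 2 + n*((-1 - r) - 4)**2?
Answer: -315/2 ≈ -157.50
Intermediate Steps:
O(r, n) = 2 + n*(-5 - r)**2
((O(-5, -5) - (0 - 3*(-3 - 3)/(1 + 3)))*3)*21 = (((2 - 5*(5 - 5)**2) - (0 - 3*(-3 - 3)/(1 + 3)))*3)*21 = (((2 - 5*0**2) - (0 - (-18)/4))*3)*21 = (((2 - 5*0) - (0 - (-18)/4))*3)*21 = (((2 + 0) - (0 - 3*(-3/2)))*3)*21 = ((2 - (0 + 9/2))*3)*21 = ((2 - 1*9/2)*3)*21 = ((2 - 9/2)*3)*21 = -5/2*3*21 = -15/2*21 = -315/2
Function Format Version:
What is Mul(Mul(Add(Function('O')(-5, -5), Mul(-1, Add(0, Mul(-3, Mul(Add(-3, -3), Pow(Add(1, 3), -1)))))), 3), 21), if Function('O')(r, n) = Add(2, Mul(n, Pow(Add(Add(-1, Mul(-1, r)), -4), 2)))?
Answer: Rational(-315, 2) ≈ -157.50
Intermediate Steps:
Function('O')(r, n) = Add(2, Mul(n, Pow(Add(-5, Mul(-1, r)), 2)))
Mul(Mul(Add(Function('O')(-5, -5), Mul(-1, Add(0, Mul(-3, Mul(Add(-3, -3), Pow(Add(1, 3), -1)))))), 3), 21) = Mul(Mul(Add(Add(2, Mul(-5, Pow(Add(5, -5), 2))), Mul(-1, Add(0, Mul(-3, Mul(Add(-3, -3), Pow(Add(1, 3), -1)))))), 3), 21) = Mul(Mul(Add(Add(2, Mul(-5, Pow(0, 2))), Mul(-1, Add(0, Mul(-3, Mul(-6, Pow(4, -1)))))), 3), 21) = Mul(Mul(Add(Add(2, Mul(-5, 0)), Mul(-1, Add(0, Mul(-3, Mul(-6, Rational(1, 4)))))), 3), 21) = Mul(Mul(Add(Add(2, 0), Mul(-1, Add(0, Mul(-3, Rational(-3, 2))))), 3), 21) = Mul(Mul(Add(2, Mul(-1, Add(0, Rational(9, 2)))), 3), 21) = Mul(Mul(Add(2, Mul(-1, Rational(9, 2))), 3), 21) = Mul(Mul(Add(2, Rational(-9, 2)), 3), 21) = Mul(Mul(Rational(-5, 2), 3), 21) = Mul(Rational(-15, 2), 21) = Rational(-315, 2)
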